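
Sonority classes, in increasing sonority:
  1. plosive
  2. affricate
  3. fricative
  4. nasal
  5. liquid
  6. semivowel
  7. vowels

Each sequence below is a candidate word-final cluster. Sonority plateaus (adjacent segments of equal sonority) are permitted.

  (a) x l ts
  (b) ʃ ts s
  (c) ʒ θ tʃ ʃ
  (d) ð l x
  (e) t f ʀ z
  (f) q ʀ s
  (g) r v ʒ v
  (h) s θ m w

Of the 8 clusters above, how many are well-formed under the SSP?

(a) 3-5-2 → violates
(b) 3-2-3 → violates
(c) 3-3-2-3 → violates
(d) 3-5-3 → violates
(e) 1-3-5-3 → violates
(f) 1-5-3 → violates
(g) 5-3-3-3 → obeys
(h) 3-3-4-6 → violates

1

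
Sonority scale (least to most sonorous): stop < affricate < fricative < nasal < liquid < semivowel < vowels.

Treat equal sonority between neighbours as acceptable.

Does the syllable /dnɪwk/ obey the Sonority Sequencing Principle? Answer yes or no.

yes

Onset: /d/ is a stop (sonority 1), /n/ is a nasal (sonority 4); then the nucleus /ɪ/ (sonority 7).
Onset profile 1-4-7 — rises to the nucleus.
Coda: /w/ is a semivowel (sonority 6), /k/ is a stop (sonority 1).
Coda profile 7-6-1 — falls from the nucleus.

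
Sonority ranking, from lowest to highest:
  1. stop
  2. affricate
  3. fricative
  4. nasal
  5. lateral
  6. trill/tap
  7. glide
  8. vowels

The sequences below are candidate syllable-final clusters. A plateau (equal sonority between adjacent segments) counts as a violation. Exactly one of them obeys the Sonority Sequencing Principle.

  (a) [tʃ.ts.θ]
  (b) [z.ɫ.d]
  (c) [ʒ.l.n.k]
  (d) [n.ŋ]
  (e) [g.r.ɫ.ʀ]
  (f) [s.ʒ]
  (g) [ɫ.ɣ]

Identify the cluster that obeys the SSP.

(a) sonority 2-2-3: ill-formed.
(b) sonority 3-5-1: ill-formed.
(c) sonority 3-5-4-1: ill-formed.
(d) sonority 4-4: ill-formed.
(e) sonority 1-6-5-6: ill-formed.
(f) sonority 3-3: ill-formed.
(g) sonority 5-3: well-formed.

g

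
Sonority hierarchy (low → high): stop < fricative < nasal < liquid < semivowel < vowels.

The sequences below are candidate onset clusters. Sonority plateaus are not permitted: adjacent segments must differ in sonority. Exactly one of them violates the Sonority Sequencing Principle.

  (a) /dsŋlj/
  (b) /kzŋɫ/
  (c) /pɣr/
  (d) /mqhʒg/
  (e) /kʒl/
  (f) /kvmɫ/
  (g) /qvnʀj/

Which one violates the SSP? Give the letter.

d

(a) sonority 1-2-3-4-5: well-formed.
(b) sonority 1-2-3-4: well-formed.
(c) sonority 1-2-4: well-formed.
(d) sonority 3-1-2-2-1: ill-formed.
(e) sonority 1-2-4: well-formed.
(f) sonority 1-2-3-4: well-formed.
(g) sonority 1-2-3-4-5: well-formed.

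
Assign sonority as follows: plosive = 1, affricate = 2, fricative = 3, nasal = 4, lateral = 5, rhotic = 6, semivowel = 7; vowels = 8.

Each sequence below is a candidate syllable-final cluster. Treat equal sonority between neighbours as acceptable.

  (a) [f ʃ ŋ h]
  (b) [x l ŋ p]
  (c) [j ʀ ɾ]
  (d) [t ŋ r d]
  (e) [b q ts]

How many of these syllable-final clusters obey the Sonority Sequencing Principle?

(a) 3-3-4-3 → violates
(b) 3-5-4-1 → violates
(c) 7-6-6 → obeys
(d) 1-4-6-1 → violates
(e) 1-1-2 → violates

1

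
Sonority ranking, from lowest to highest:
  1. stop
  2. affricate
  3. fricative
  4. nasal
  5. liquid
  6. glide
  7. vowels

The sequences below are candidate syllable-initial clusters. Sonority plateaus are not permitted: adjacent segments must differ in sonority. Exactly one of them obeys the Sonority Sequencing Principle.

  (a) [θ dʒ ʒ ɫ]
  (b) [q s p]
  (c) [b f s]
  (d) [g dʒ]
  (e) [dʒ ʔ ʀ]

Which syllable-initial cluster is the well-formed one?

(a) 3-2-3-5 → violates
(b) 1-3-1 → violates
(c) 1-3-3 → violates
(d) 1-2 → obeys
(e) 2-1-5 → violates

d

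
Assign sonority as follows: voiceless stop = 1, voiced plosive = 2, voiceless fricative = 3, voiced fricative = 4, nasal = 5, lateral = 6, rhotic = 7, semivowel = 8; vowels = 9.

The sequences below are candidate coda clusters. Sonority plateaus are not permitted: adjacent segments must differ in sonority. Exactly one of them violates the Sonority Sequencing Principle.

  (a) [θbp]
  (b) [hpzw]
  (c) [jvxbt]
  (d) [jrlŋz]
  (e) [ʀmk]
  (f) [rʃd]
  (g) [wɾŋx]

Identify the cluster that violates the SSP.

b

(a) sonority 3-2-1: well-formed.
(b) sonority 3-1-4-8: ill-formed.
(c) sonority 8-4-3-2-1: well-formed.
(d) sonority 8-7-6-5-4: well-formed.
(e) sonority 7-5-1: well-formed.
(f) sonority 7-3-2: well-formed.
(g) sonority 8-7-5-3: well-formed.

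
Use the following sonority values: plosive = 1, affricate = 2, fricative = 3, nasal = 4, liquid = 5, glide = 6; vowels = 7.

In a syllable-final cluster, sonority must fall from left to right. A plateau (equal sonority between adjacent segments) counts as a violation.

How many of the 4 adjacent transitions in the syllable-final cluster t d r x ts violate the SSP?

2

/t/ — plosive, sonority 1.
/d/ — plosive, sonority 1.
/r/ — liquid, sonority 5.
/x/ — fricative, sonority 3.
/ts/ — affricate, sonority 2.
/t/→/d/: 1→1 (plateau) — violation.
/d/→/r/: 1→5 (does not fall) — violation.
/r/→/x/: 5→3 (falls) — ok.
/x/→/ts/: 3→2 (falls) — ok.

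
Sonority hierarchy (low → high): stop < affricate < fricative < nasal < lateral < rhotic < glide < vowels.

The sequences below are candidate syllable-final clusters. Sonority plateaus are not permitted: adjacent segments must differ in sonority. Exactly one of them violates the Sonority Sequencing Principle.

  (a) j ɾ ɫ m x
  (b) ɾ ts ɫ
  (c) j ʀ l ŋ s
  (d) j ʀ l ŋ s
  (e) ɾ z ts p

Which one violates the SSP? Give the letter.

b

(a) j ɾ ɫ m x: profile 7-6-5-4-3 — obeys.
(b) ɾ ts ɫ: profile 6-2-5 — violates.
(c) j ʀ l ŋ s: profile 7-6-5-4-3 — obeys.
(d) j ʀ l ŋ s: profile 7-6-5-4-3 — obeys.
(e) ɾ z ts p: profile 6-3-2-1 — obeys.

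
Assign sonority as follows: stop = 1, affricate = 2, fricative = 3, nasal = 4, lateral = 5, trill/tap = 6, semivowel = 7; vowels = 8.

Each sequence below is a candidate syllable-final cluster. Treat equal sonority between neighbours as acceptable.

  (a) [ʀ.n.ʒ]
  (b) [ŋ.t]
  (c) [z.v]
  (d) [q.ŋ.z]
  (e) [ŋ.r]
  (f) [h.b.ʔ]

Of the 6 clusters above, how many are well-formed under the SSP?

(a) sonority 6-4-3: well-formed.
(b) sonority 4-1: well-formed.
(c) sonority 3-3: well-formed.
(d) sonority 1-4-3: ill-formed.
(e) sonority 4-6: ill-formed.
(f) sonority 3-1-1: well-formed.

4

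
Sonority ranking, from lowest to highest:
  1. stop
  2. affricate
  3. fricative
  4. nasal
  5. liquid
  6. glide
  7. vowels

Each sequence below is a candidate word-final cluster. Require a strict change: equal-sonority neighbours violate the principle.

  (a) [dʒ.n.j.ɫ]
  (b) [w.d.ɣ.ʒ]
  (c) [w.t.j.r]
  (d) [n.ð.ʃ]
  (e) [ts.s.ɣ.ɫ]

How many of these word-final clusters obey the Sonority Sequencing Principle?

0

(a) 2-4-6-5 → violates
(b) 6-1-3-3 → violates
(c) 6-1-6-5 → violates
(d) 4-3-3 → violates
(e) 2-3-3-5 → violates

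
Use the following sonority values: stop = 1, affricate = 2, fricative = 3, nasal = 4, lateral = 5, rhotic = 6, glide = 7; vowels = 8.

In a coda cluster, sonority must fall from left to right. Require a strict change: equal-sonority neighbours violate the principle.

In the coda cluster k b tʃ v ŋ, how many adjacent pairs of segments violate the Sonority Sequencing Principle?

4

/k/ is a stop (sonority 1).
/b/ is a stop (sonority 1).
/tʃ/ is an affricate (sonority 2).
/v/ is a fricative (sonority 3).
/ŋ/ is a nasal (sonority 4).
/k/→/b/: 1→1 (plateau) — violation.
/b/→/tʃ/: 1→2 (does not fall) — violation.
/tʃ/→/v/: 2→3 (does not fall) — violation.
/v/→/ŋ/: 3→4 (does not fall) — violation.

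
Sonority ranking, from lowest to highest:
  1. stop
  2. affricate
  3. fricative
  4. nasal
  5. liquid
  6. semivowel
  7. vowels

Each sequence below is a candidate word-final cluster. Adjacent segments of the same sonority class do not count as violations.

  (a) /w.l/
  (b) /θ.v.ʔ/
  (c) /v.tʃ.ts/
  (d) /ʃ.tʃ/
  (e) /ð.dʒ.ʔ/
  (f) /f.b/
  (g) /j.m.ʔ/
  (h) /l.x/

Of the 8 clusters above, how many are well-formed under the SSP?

8

(a) /w.l/: profile 6-5 — obeys.
(b) /θ.v.ʔ/: profile 3-3-1 — obeys.
(c) /v.tʃ.ts/: profile 3-2-2 — obeys.
(d) /ʃ.tʃ/: profile 3-2 — obeys.
(e) /ð.dʒ.ʔ/: profile 3-2-1 — obeys.
(f) /f.b/: profile 3-1 — obeys.
(g) /j.m.ʔ/: profile 6-4-1 — obeys.
(h) /l.x/: profile 5-3 — obeys.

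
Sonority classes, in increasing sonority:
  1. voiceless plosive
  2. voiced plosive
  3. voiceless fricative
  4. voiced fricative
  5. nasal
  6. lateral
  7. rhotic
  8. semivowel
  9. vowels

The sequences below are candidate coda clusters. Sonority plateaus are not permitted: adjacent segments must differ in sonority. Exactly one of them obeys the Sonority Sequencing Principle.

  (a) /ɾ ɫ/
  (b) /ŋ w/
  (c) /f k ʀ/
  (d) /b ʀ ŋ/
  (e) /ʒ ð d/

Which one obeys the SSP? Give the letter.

(a) 7-6 → obeys
(b) 5-8 → violates
(c) 3-1-7 → violates
(d) 2-7-5 → violates
(e) 4-4-2 → violates

a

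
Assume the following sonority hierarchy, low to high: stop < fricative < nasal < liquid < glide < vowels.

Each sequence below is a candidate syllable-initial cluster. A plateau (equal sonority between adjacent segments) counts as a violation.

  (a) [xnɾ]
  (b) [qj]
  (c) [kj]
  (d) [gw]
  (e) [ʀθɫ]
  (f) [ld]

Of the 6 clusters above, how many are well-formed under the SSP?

4

(a) sonority 2-3-4: well-formed.
(b) sonority 1-5: well-formed.
(c) sonority 1-5: well-formed.
(d) sonority 1-5: well-formed.
(e) sonority 4-2-4: ill-formed.
(f) sonority 4-1: ill-formed.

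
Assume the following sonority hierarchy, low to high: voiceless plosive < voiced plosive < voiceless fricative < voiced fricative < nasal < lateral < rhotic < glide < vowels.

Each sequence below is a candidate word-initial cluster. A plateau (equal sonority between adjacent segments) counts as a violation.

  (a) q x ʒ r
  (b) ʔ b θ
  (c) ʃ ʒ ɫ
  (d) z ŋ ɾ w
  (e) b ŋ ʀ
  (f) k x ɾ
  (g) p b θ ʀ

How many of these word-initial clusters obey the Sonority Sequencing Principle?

(a) sonority 1-3-4-7: well-formed.
(b) sonority 1-2-3: well-formed.
(c) sonority 3-4-6: well-formed.
(d) sonority 4-5-7-8: well-formed.
(e) sonority 2-5-7: well-formed.
(f) sonority 1-3-7: well-formed.
(g) sonority 1-2-3-7: well-formed.

7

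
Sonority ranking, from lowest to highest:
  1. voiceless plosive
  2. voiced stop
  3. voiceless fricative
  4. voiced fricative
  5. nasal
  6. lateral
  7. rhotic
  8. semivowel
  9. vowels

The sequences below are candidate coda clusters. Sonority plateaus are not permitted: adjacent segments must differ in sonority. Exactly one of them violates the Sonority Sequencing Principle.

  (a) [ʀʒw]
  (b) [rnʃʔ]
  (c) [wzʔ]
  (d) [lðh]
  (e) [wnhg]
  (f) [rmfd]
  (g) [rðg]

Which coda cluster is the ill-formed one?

(a) 7-4-8 → violates
(b) 7-5-3-1 → obeys
(c) 8-4-1 → obeys
(d) 6-4-3 → obeys
(e) 8-5-3-2 → obeys
(f) 7-5-3-2 → obeys
(g) 7-4-2 → obeys

a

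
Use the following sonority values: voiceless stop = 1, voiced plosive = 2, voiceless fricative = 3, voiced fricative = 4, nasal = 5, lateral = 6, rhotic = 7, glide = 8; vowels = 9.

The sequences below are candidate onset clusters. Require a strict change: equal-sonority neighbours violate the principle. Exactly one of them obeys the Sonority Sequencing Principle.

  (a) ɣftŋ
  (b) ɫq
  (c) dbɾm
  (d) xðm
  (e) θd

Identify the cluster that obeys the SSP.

(a) ɣftŋ: profile 4-3-1-5 — violates.
(b) ɫq: profile 6-1 — violates.
(c) dbɾm: profile 2-2-7-5 — violates.
(d) xðm: profile 3-4-5 — obeys.
(e) θd: profile 3-2 — violates.

d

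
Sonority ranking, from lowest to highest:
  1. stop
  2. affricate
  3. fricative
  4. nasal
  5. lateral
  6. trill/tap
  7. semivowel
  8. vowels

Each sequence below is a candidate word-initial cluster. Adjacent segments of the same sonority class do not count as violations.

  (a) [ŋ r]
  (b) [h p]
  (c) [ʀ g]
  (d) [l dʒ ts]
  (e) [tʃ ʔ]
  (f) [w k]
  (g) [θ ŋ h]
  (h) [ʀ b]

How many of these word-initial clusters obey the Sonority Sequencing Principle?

1

(a) [ŋ r]: profile 4-6 — obeys.
(b) [h p]: profile 3-1 — violates.
(c) [ʀ g]: profile 6-1 — violates.
(d) [l dʒ ts]: profile 5-2-2 — violates.
(e) [tʃ ʔ]: profile 2-1 — violates.
(f) [w k]: profile 7-1 — violates.
(g) [θ ŋ h]: profile 3-4-3 — violates.
(h) [ʀ b]: profile 6-1 — violates.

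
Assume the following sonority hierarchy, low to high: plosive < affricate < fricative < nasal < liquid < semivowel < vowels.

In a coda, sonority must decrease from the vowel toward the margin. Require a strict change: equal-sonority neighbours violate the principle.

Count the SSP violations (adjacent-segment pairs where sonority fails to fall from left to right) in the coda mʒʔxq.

/m/ is a nasal (sonority 4).
/ʒ/ is a fricative (sonority 3).
/ʔ/ is a plosive (sonority 1).
/x/ is a fricative (sonority 3).
/q/ is a plosive (sonority 1).
/m/→/ʒ/: 4→3 (falls) — ok.
/ʒ/→/ʔ/: 3→1 (falls) — ok.
/ʔ/→/x/: 1→3 (does not fall) — violation.
/x/→/q/: 3→1 (falls) — ok.

1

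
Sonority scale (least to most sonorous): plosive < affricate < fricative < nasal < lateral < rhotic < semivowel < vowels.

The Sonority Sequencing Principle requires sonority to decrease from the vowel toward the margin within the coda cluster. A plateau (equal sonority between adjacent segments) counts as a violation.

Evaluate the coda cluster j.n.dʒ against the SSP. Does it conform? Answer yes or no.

yes

/j/: semivowel = 7.
/n/: nasal = 4.
/dʒ/: affricate = 2.
The profile 7-4-2 strictly falls, so the coda cluster satisfies the SSP.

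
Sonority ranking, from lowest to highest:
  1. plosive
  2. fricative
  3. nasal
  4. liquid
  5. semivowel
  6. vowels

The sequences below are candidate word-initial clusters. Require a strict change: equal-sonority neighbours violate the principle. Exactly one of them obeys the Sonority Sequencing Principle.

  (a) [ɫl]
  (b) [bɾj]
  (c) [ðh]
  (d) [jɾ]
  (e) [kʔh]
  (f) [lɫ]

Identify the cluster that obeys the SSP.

(a) sonority 4-4: ill-formed.
(b) sonority 1-4-5: well-formed.
(c) sonority 2-2: ill-formed.
(d) sonority 5-4: ill-formed.
(e) sonority 1-1-2: ill-formed.
(f) sonority 4-4: ill-formed.

b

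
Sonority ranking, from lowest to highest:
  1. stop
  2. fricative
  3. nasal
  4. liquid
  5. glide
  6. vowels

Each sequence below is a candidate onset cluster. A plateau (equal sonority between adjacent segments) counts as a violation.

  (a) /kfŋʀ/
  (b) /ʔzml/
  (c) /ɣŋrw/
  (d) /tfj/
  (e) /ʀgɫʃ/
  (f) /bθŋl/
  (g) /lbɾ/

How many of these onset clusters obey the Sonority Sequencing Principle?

5

(a) /kfŋʀ/: profile 1-2-3-4 — obeys.
(b) /ʔzml/: profile 1-2-3-4 — obeys.
(c) /ɣŋrw/: profile 2-3-4-5 — obeys.
(d) /tfj/: profile 1-2-5 — obeys.
(e) /ʀgɫʃ/: profile 4-1-4-2 — violates.
(f) /bθŋl/: profile 1-2-3-4 — obeys.
(g) /lbɾ/: profile 4-1-4 — violates.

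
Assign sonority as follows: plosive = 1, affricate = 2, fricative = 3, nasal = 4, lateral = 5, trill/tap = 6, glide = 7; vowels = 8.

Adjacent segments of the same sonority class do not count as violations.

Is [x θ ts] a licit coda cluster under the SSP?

yes

/x/ — fricative, sonority 3.
/θ/ — fricative, sonority 3.
/ts/ — affricate, sonority 2.
The profile 3-3-2 is non-increasing (plateaus allowed), so the coda cluster satisfies the SSP.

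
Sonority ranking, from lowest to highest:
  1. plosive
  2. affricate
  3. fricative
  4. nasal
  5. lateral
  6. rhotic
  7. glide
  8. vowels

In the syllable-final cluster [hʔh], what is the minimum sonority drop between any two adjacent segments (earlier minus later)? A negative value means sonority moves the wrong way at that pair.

-2

/h/: fricative = 3.
/ʔ/: plosive = 1.
/h/: fricative = 3.
/h/→/ʔ/: change +2.
/ʔ/→/h/: change -2.
Minimum = -2.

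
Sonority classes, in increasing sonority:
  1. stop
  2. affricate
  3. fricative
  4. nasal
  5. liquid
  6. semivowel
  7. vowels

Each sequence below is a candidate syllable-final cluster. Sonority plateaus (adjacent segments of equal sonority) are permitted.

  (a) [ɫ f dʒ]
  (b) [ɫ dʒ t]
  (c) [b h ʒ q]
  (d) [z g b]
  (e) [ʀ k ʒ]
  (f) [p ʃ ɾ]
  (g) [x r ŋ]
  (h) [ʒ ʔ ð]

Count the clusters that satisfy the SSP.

3

(a) sonority 5-3-2: well-formed.
(b) sonority 5-2-1: well-formed.
(c) sonority 1-3-3-1: ill-formed.
(d) sonority 3-1-1: well-formed.
(e) sonority 5-1-3: ill-formed.
(f) sonority 1-3-5: ill-formed.
(g) sonority 3-5-4: ill-formed.
(h) sonority 3-1-3: ill-formed.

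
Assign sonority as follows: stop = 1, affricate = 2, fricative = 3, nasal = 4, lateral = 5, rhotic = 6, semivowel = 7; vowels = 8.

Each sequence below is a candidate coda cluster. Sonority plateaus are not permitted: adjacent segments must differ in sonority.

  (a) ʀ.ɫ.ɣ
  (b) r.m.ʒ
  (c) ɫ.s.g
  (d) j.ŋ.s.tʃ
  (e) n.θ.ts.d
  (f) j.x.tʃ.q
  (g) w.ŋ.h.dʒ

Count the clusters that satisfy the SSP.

(a) 6-5-3 → obeys
(b) 6-4-3 → obeys
(c) 5-3-1 → obeys
(d) 7-4-3-2 → obeys
(e) 4-3-2-1 → obeys
(f) 7-3-2-1 → obeys
(g) 7-4-3-2 → obeys

7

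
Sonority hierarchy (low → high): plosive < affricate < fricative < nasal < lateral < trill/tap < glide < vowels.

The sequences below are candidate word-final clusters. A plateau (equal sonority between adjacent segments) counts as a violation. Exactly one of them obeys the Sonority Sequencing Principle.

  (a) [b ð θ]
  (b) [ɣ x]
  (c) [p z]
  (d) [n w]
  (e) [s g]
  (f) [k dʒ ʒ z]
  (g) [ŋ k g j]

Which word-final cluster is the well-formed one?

(a) 1-3-3 → violates
(b) 3-3 → violates
(c) 1-3 → violates
(d) 4-7 → violates
(e) 3-1 → obeys
(f) 1-2-3-3 → violates
(g) 4-1-1-7 → violates

e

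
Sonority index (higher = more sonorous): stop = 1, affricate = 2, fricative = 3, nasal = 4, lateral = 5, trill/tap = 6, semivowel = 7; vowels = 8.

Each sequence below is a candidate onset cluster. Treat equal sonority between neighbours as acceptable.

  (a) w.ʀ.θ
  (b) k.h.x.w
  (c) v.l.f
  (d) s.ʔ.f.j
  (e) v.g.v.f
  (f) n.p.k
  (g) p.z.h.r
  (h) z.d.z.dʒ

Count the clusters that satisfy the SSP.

(a) 7-6-3 → violates
(b) 1-3-3-7 → obeys
(c) 3-5-3 → violates
(d) 3-1-3-7 → violates
(e) 3-1-3-3 → violates
(f) 4-1-1 → violates
(g) 1-3-3-6 → obeys
(h) 3-1-3-2 → violates

2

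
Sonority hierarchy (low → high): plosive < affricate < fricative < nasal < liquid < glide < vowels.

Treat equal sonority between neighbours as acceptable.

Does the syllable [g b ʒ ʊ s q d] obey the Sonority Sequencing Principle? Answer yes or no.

yes

Onset: /g/ is a plosive (sonority 1), /b/ is a plosive (sonority 1), /ʒ/ is a fricative (sonority 3); then the nucleus /ʊ/ (sonority 7).
Onset profile 1-1-3-7 — rises to the nucleus.
Coda: /s/ is a fricative (sonority 3), /q/ is a plosive (sonority 1), /d/ is a plosive (sonority 1).
Coda profile 7-3-1-1 — falls from the nucleus.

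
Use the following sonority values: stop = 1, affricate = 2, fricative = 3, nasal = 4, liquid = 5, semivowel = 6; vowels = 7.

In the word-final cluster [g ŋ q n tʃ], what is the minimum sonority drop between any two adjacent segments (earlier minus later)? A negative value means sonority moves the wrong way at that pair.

-3

/g/ is a stop (sonority 1).
/ŋ/ is a nasal (sonority 4).
/q/ is a stop (sonority 1).
/n/ is a nasal (sonority 4).
/tʃ/ is an affricate (sonority 2).
/g/→/ŋ/: change -3.
/ŋ/→/q/: change +3.
/q/→/n/: change -3.
/n/→/tʃ/: change +2.
Minimum = -3.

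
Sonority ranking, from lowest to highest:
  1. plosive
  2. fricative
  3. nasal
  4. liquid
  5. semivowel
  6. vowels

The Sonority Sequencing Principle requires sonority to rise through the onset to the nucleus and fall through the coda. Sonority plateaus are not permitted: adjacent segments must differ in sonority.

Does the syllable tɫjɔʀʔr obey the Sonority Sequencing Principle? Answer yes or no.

Onset: /t/ is a plosive (sonority 1), /ɫ/ is a liquid (sonority 4), /j/ is a semivowel (sonority 5); then the nucleus /ɔ/ (sonority 6).
Onset profile 1-4-5-6 — rises to the nucleus.
Coda: /ʀ/ is a liquid (sonority 4), /ʔ/ is a plosive (sonority 1), /r/ is a liquid (sonority 4).
Coda profile 6-4-1-4 — does not strictly fall throughout.

no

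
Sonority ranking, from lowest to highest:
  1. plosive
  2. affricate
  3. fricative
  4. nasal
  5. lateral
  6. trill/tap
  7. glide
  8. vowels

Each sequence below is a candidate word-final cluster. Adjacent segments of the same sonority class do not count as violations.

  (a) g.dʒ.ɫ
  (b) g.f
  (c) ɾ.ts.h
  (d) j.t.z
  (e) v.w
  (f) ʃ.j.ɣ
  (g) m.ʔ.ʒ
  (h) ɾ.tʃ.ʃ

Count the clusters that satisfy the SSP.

0

(a) g.dʒ.ɫ: profile 1-2-5 — violates.
(b) g.f: profile 1-3 — violates.
(c) ɾ.ts.h: profile 6-2-3 — violates.
(d) j.t.z: profile 7-1-3 — violates.
(e) v.w: profile 3-7 — violates.
(f) ʃ.j.ɣ: profile 3-7-3 — violates.
(g) m.ʔ.ʒ: profile 4-1-3 — violates.
(h) ɾ.tʃ.ʃ: profile 6-2-3 — violates.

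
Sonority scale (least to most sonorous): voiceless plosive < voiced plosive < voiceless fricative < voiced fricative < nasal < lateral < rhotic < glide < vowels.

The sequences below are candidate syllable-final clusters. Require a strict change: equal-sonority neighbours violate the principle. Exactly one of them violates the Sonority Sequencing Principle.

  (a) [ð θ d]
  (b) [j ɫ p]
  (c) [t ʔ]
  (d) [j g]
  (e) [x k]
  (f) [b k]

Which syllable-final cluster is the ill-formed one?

c

(a) sonority 4-3-2: well-formed.
(b) sonority 8-6-1: well-formed.
(c) sonority 1-1: ill-formed.
(d) sonority 8-2: well-formed.
(e) sonority 3-1: well-formed.
(f) sonority 2-1: well-formed.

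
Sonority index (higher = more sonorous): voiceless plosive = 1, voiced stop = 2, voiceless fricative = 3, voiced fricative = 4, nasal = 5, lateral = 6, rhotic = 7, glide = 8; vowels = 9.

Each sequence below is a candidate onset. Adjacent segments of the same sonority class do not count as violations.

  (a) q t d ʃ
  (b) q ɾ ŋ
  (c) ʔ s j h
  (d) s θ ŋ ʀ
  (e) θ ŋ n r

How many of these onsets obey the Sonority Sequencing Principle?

(a) q t d ʃ: profile 1-1-2-3 — obeys.
(b) q ɾ ŋ: profile 1-7-5 — violates.
(c) ʔ s j h: profile 1-3-8-3 — violates.
(d) s θ ŋ ʀ: profile 3-3-5-7 — obeys.
(e) θ ŋ n r: profile 3-5-5-7 — obeys.

3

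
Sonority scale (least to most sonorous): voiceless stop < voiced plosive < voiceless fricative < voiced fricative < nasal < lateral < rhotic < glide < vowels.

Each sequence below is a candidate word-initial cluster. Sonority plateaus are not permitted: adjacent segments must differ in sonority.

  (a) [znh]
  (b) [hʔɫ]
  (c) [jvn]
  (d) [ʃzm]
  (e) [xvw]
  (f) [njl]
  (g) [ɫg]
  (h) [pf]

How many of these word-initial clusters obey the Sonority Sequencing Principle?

3

(a) sonority 4-5-3: ill-formed.
(b) sonority 3-1-6: ill-formed.
(c) sonority 8-4-5: ill-formed.
(d) sonority 3-4-5: well-formed.
(e) sonority 3-4-8: well-formed.
(f) sonority 5-8-6: ill-formed.
(g) sonority 6-2: ill-formed.
(h) sonority 1-3: well-formed.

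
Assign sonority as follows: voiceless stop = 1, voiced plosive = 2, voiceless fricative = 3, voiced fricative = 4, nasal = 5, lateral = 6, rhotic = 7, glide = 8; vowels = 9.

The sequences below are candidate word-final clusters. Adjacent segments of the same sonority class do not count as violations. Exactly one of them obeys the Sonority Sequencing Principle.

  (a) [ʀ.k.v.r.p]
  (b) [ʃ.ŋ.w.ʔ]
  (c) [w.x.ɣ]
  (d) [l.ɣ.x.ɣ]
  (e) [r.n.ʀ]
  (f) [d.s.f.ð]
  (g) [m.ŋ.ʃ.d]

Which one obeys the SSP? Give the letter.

(a) 7-1-4-7-1 → violates
(b) 3-5-8-1 → violates
(c) 8-3-4 → violates
(d) 6-4-3-4 → violates
(e) 7-5-7 → violates
(f) 2-3-3-4 → violates
(g) 5-5-3-2 → obeys

g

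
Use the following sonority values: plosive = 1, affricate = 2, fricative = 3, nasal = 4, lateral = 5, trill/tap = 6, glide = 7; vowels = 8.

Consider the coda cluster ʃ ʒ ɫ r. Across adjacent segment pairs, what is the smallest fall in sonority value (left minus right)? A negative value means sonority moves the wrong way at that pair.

-2

/ʃ/: fricative = 3.
/ʒ/: fricative = 3.
/ɫ/: lateral = 5.
/r/: trill/tap = 6.
/ʃ/→/ʒ/: change +0.
/ʒ/→/ɫ/: change -2.
/ɫ/→/r/: change -1.
Minimum = -2.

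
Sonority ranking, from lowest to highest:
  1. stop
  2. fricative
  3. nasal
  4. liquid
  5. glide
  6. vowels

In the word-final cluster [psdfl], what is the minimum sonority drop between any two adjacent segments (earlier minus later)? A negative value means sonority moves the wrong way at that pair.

/p/: stop = 1.
/s/: fricative = 2.
/d/: stop = 1.
/f/: fricative = 2.
/l/: liquid = 4.
/p/→/s/: change -1.
/s/→/d/: change +1.
/d/→/f/: change -1.
/f/→/l/: change -2.
Minimum = -2.

-2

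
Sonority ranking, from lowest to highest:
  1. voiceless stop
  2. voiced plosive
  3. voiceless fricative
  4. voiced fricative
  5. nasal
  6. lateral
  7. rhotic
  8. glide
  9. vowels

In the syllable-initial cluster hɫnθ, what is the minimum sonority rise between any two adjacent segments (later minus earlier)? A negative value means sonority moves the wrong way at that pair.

/h/: voiceless fricative = 3.
/ɫ/: lateral = 6.
/n/: nasal = 5.
/θ/: voiceless fricative = 3.
/h/→/ɫ/: change +3.
/ɫ/→/n/: change -1.
/n/→/θ/: change -2.
Minimum = -2.

-2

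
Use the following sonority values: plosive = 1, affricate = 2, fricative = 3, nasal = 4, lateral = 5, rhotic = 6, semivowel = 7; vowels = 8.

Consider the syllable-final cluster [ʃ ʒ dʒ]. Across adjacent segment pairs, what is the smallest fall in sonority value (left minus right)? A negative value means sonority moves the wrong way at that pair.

0

/ʃ/ — fricative, sonority 3.
/ʒ/ — fricative, sonority 3.
/dʒ/ — affricate, sonority 2.
/ʃ/→/ʒ/: change +0.
/ʒ/→/dʒ/: change +1.
Minimum = 0.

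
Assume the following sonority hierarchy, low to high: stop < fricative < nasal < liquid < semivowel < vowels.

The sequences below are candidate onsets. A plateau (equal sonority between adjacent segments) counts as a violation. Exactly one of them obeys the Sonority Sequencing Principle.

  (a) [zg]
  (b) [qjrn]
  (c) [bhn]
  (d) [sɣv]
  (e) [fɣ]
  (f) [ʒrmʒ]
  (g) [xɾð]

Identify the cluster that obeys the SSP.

c

(a) sonority 2-1: ill-formed.
(b) sonority 1-5-4-3: ill-formed.
(c) sonority 1-2-3: well-formed.
(d) sonority 2-2-2: ill-formed.
(e) sonority 2-2: ill-formed.
(f) sonority 2-4-3-2: ill-formed.
(g) sonority 2-4-2: ill-formed.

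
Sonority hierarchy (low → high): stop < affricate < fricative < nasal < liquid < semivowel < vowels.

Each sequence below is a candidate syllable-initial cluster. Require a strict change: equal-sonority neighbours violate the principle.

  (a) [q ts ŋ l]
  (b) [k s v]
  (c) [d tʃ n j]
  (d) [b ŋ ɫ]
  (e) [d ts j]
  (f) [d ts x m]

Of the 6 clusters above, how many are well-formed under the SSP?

5

(a) [q ts ŋ l]: profile 1-2-4-5 — obeys.
(b) [k s v]: profile 1-3-3 — violates.
(c) [d tʃ n j]: profile 1-2-4-6 — obeys.
(d) [b ŋ ɫ]: profile 1-4-5 — obeys.
(e) [d ts j]: profile 1-2-6 — obeys.
(f) [d ts x m]: profile 1-2-3-4 — obeys.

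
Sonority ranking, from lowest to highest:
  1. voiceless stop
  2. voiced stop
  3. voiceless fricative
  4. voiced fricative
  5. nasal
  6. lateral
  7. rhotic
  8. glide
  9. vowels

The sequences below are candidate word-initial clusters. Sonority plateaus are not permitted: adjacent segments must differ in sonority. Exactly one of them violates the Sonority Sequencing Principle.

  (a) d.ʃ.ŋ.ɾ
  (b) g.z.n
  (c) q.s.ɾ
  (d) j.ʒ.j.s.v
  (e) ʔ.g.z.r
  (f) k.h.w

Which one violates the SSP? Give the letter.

(a) 2-3-5-7 → obeys
(b) 2-4-5 → obeys
(c) 1-3-7 → obeys
(d) 8-4-8-3-4 → violates
(e) 1-2-4-7 → obeys
(f) 1-3-8 → obeys

d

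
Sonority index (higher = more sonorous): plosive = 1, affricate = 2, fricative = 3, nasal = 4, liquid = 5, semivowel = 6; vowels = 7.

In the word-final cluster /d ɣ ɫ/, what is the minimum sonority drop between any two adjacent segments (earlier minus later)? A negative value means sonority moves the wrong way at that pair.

/d/ — plosive, sonority 1.
/ɣ/ — fricative, sonority 3.
/ɫ/ — liquid, sonority 5.
/d/→/ɣ/: change -2.
/ɣ/→/ɫ/: change -2.
Minimum = -2.

-2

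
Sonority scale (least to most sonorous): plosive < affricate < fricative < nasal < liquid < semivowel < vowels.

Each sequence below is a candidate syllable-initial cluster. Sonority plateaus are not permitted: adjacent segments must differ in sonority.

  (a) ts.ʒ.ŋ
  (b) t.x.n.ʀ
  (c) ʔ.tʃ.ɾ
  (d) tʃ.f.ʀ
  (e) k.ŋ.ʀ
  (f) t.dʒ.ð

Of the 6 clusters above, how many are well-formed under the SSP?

(a) 2-3-4 → obeys
(b) 1-3-4-5 → obeys
(c) 1-2-5 → obeys
(d) 2-3-5 → obeys
(e) 1-4-5 → obeys
(f) 1-2-3 → obeys

6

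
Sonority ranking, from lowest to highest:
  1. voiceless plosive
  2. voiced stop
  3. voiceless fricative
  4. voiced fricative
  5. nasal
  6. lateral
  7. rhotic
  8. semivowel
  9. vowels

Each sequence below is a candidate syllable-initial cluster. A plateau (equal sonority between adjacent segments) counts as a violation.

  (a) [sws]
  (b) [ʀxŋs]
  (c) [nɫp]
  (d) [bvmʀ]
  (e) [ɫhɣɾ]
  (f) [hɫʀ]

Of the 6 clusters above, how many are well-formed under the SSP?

2

(a) [sws]: profile 3-8-3 — violates.
(b) [ʀxŋs]: profile 7-3-5-3 — violates.
(c) [nɫp]: profile 5-6-1 — violates.
(d) [bvmʀ]: profile 2-4-5-7 — obeys.
(e) [ɫhɣɾ]: profile 6-3-4-7 — violates.
(f) [hɫʀ]: profile 3-6-7 — obeys.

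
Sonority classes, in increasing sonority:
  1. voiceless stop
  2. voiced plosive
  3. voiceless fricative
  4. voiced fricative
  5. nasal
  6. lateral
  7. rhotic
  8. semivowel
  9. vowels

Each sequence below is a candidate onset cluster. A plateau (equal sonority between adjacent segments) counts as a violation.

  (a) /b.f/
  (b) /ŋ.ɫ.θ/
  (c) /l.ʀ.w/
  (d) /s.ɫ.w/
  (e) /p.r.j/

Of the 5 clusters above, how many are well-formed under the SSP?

4

(a) 2-3 → obeys
(b) 5-6-3 → violates
(c) 6-7-8 → obeys
(d) 3-6-8 → obeys
(e) 1-7-8 → obeys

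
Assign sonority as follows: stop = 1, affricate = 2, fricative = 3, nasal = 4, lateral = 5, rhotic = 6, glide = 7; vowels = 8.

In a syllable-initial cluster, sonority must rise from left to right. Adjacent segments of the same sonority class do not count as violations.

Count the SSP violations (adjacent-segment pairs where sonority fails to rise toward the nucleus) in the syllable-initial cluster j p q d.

1

/j/: glide = 7.
/p/: stop = 1.
/q/: stop = 1.
/d/: stop = 1.
/j/→/p/: 7→1 (does not rise) — violation.
/p/→/q/: 1→1 (plateau, allowed) — ok.
/q/→/d/: 1→1 (plateau, allowed) — ok.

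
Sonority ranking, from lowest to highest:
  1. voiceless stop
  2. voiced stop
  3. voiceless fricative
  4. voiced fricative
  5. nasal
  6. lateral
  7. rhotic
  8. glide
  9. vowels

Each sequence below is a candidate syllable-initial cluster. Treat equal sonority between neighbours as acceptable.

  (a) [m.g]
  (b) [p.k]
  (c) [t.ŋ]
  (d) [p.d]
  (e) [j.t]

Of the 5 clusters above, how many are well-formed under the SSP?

(a) 5-2 → violates
(b) 1-1 → obeys
(c) 1-5 → obeys
(d) 1-2 → obeys
(e) 8-1 → violates

3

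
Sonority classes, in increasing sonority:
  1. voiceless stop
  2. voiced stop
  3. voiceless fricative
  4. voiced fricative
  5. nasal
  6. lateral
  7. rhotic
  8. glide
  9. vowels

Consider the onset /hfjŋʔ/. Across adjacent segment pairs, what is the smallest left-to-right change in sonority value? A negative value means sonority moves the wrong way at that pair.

/h/ — voiceless fricative, sonority 3.
/f/ — voiceless fricative, sonority 3.
/j/ — glide, sonority 8.
/ŋ/ — nasal, sonority 5.
/ʔ/ — voiceless stop, sonority 1.
/h/→/f/: change +0.
/f/→/j/: change +5.
/j/→/ŋ/: change -3.
/ŋ/→/ʔ/: change -4.
Minimum = -4.

-4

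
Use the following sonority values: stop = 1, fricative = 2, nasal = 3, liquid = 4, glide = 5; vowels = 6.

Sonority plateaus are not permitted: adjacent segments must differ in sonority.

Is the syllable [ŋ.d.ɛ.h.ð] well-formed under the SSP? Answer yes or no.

Onset: /ŋ/ is a nasal (sonority 3), /d/ is a stop (sonority 1); then the nucleus /ɛ/ (sonority 6).
Onset profile 3-1-6 — does not strictly rise throughout.
Coda: /h/ is a fricative (sonority 2), /ð/ is a fricative (sonority 2).
Coda profile 6-2-2 — does not strictly fall throughout.

no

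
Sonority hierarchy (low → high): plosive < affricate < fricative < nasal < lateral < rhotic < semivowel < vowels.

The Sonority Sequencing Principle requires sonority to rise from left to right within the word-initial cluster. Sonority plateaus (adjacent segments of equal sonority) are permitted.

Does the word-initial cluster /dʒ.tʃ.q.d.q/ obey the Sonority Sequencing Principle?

no

/dʒ/ is an affricate (sonority 2).
/tʃ/ is an affricate (sonority 2).
/q/ is a plosive (sonority 1).
/d/ is a plosive (sonority 1).
/q/ is a plosive (sonority 1).
The profile is 2-2-1-1-1. Between /tʃ/ (2) and /q/ (1) sonority does not rise, so the cluster violates the SSP.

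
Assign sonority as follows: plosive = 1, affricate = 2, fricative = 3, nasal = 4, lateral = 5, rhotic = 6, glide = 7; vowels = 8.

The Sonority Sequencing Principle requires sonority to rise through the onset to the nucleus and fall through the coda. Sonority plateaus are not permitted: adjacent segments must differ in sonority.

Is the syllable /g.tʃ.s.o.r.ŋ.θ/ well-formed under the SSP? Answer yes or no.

Onset: /g/ is a plosive (sonority 1), /tʃ/ is an affricate (sonority 2), /s/ is a fricative (sonority 3); then the nucleus /o/ (sonority 8).
Onset profile 1-2-3-8 — rises to the nucleus.
Coda: /r/ is a rhotic (sonority 6), /ŋ/ is a nasal (sonority 4), /θ/ is a fricative (sonority 3).
Coda profile 8-6-4-3 — falls from the nucleus.

yes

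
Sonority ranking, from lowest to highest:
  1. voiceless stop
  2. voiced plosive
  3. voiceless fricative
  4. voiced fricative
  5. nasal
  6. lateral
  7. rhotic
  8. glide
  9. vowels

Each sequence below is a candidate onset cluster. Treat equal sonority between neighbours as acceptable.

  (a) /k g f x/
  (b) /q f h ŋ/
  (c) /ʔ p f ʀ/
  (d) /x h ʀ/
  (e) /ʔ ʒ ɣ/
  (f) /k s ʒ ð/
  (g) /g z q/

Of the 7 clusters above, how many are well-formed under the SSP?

6

(a) sonority 1-2-3-3: well-formed.
(b) sonority 1-3-3-5: well-formed.
(c) sonority 1-1-3-7: well-formed.
(d) sonority 3-3-7: well-formed.
(e) sonority 1-4-4: well-formed.
(f) sonority 1-3-4-4: well-formed.
(g) sonority 2-4-1: ill-formed.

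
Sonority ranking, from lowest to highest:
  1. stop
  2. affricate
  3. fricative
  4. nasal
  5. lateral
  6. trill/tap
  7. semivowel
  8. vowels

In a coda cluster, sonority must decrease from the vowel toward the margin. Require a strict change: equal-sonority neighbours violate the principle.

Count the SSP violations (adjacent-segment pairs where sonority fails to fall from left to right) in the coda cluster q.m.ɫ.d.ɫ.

3

/q/ — stop, sonority 1.
/m/ — nasal, sonority 4.
/ɫ/ — lateral, sonority 5.
/d/ — stop, sonority 1.
/ɫ/ — lateral, sonority 5.
/q/→/m/: 1→4 (does not fall) — violation.
/m/→/ɫ/: 4→5 (does not fall) — violation.
/ɫ/→/d/: 5→1 (falls) — ok.
/d/→/ɫ/: 1→5 (does not fall) — violation.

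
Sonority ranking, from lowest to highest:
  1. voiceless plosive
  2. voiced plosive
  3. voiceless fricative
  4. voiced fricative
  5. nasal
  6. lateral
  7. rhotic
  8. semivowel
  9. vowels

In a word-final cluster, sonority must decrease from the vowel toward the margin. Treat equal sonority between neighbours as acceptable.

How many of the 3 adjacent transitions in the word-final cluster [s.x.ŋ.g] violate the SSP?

/s/: voiceless fricative = 3.
/x/: voiceless fricative = 3.
/ŋ/: nasal = 5.
/g/: voiced plosive = 2.
/s/→/x/: 3→3 (plateau, allowed) — ok.
/x/→/ŋ/: 3→5 (does not fall) — violation.
/ŋ/→/g/: 5→2 (falls) — ok.

1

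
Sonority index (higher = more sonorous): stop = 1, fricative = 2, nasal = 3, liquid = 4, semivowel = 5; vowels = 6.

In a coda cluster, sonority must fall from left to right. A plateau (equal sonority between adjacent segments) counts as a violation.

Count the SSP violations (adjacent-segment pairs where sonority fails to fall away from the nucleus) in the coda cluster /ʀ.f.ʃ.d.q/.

/ʀ/ — liquid, sonority 4.
/f/ — fricative, sonority 2.
/ʃ/ — fricative, sonority 2.
/d/ — stop, sonority 1.
/q/ — stop, sonority 1.
/ʀ/→/f/: 4→2 (falls) — ok.
/f/→/ʃ/: 2→2 (plateau) — violation.
/ʃ/→/d/: 2→1 (falls) — ok.
/d/→/q/: 1→1 (plateau) — violation.

2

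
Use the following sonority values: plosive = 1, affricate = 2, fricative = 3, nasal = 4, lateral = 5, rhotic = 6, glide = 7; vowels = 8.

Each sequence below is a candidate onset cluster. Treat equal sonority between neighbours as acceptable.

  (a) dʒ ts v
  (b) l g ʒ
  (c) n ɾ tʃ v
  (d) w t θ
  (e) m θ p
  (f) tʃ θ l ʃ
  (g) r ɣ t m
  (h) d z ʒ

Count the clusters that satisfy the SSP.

(a) dʒ ts v: profile 2-2-3 — obeys.
(b) l g ʒ: profile 5-1-3 — violates.
(c) n ɾ tʃ v: profile 4-6-2-3 — violates.
(d) w t θ: profile 7-1-3 — violates.
(e) m θ p: profile 4-3-1 — violates.
(f) tʃ θ l ʃ: profile 2-3-5-3 — violates.
(g) r ɣ t m: profile 6-3-1-4 — violates.
(h) d z ʒ: profile 1-3-3 — obeys.

2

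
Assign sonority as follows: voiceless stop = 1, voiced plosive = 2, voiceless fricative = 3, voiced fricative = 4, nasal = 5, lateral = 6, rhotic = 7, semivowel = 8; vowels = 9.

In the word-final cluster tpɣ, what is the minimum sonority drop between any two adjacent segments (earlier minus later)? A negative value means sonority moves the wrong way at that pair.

/t/: voiceless stop = 1.
/p/: voiceless stop = 1.
/ɣ/: voiced fricative = 4.
/t/→/p/: change +0.
/p/→/ɣ/: change -3.
Minimum = -3.

-3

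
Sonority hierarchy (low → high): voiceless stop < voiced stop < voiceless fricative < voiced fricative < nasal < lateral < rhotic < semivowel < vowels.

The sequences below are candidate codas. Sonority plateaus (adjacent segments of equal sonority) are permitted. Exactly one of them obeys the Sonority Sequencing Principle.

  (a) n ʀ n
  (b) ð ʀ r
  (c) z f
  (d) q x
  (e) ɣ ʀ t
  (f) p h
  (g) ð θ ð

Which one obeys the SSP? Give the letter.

c

(a) 5-7-5 → violates
(b) 4-7-7 → violates
(c) 4-3 → obeys
(d) 1-3 → violates
(e) 4-7-1 → violates
(f) 1-3 → violates
(g) 4-3-4 → violates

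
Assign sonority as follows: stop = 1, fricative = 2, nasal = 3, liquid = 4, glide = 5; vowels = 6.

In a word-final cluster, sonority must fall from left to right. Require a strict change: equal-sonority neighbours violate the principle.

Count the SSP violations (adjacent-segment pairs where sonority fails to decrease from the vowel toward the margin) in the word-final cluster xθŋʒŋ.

/x/ is a fricative (sonority 2).
/θ/ is a fricative (sonority 2).
/ŋ/ is a nasal (sonority 3).
/ʒ/ is a fricative (sonority 2).
/ŋ/ is a nasal (sonority 3).
/x/→/θ/: 2→2 (plateau) — violation.
/θ/→/ŋ/: 2→3 (does not fall) — violation.
/ŋ/→/ʒ/: 3→2 (falls) — ok.
/ʒ/→/ŋ/: 2→3 (does not fall) — violation.

3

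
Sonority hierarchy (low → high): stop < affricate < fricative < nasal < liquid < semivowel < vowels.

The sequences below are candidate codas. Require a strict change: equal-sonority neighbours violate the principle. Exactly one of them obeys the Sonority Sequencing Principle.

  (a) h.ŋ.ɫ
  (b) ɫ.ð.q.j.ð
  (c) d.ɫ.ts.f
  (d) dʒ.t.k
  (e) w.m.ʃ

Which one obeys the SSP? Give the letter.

e

(a) sonority 3-4-5: ill-formed.
(b) sonority 5-3-1-6-3: ill-formed.
(c) sonority 1-5-2-3: ill-formed.
(d) sonority 2-1-1: ill-formed.
(e) sonority 6-4-3: well-formed.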